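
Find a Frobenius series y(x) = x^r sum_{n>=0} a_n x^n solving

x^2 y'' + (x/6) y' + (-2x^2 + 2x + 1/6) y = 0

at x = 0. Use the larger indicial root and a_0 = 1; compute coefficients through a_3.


Write in Frobenius form y'' + (p(x)/x) y' + (q(x)/x^2) y = 0:
  p(x) = 1/6,  q(x) = -2x^2 + 2x + 1/6.
Indicial equation: r(r-1) + (1/6) r + (1/6) = 0 -> roots r_1 = 1/2, r_2 = 1/3.
Take r = r_1 = 1/2. Let y(x) = x^r sum_{n>=0} a_n x^n with a_0 = 1.
Substitute y = x^r sum a_n x^n and match x^{r+n}. The recurrence is
  D(n) a_n + 2 a_{n-1} - 2 a_{n-2} = 0,  where D(n) = (r+n)(r+n-1) + (1/6)(r+n) + (1/6).
  a_n = [-2 a_{n-1} + 2 a_{n-2}] / D(n).
Since the indicial polynomial factors as (r - r_1)(r - r_2), D(n) = (r_1 + n - r_1)(r_1 + n - r_2) = n(n + 1/6).
Evaluating step by step (a_0 = 1):
  n = 1: D(1) = 1(1 + 1/6) = 7/6; numerator = -2(1) = -2; a_1 = (-2)/(7/6) = -12/7
  n = 2: D(2) = 2(2 + 1/6) = 13/3; numerator = -2(-12/7) + 2(1) = 38/7; a_2 = (38/7)/(13/3) = 114/91
  n = 3: D(3) = 3(3 + 1/6) = 19/2; numerator = -2(114/91) + 2(-12/7) = -540/91; a_3 = (-540/91)/(19/2) = -1080/1729

r = 1/2; a_0 = 1; a_1 = -12/7; a_2 = 114/91; a_3 = -1080/1729


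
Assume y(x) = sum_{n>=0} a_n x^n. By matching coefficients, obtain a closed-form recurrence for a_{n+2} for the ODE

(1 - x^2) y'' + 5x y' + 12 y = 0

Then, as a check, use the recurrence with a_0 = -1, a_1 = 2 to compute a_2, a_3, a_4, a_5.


Substitute y = sum_n a_n x^n.
(1 - 1 x^2) y'' contributes (n+2)(n+1) a_{n+2} - n(n-1) a_n at x^n.
5 x y'(x) contributes 5 n a_n at x^n.
12 y(x) contributes 12 a_n at x^n.
Matching x^n: (n+2)(n+1) a_{n+2} + (-n(n-1) + 5 n + 12) a_n = 0.
Thus a_{n+2} = (n(n-1) - 5 n - 12) / ((n+1)(n+2)) * a_n.

Check with a_0 = -1, a_1 = 2 (apply the recurrence for n = 0, 1, 2, 3): a_0 = -1, a_1 = 2, a_2 = 6, a_3 = -17/3, a_4 = -10, a_5 = 119/20.

a_(n+2) = (n(n-1) - 5 n - 12) / ((n+1)(n+2)) * a_n; check: a_0 = -1, a_1 = 2, a_2 = 6, a_3 = -17/3, a_4 = -10, a_5 = 119/20


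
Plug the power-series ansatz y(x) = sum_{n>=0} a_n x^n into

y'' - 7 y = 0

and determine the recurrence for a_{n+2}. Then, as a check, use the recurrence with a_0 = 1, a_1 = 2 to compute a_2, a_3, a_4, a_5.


Substitute y = sum_n a_n x^n into y'' + (const) y = 0.
y''(x) = sum_{n>=0} (n+2)(n+1) a_{n+2} x^n.
The ODE becomes sum_n [(n+2)(n+1) a_{n+2} - 7 a_n] x^n = 0.
Setting each coefficient to zero gives the recurrence:
  (n+2)(n+1) a_{n+2} - 7 a_n = 0,
  a_{n+2} = 7 / ((n+1)(n+2)) a_n.

Check with a_0 = 1, a_1 = 2 (apply the recurrence for n = 0, 1, 2, 3): a_0 = 1, a_1 = 2, a_2 = 7/2, a_3 = 7/3, a_4 = 49/24, a_5 = 49/60.

a_{n+2} = 7/((n+1)(n+2)) * a_n; check: a_0 = 1, a_1 = 2, a_2 = 7/2, a_3 = 7/3, a_4 = 49/24, a_5 = 49/60


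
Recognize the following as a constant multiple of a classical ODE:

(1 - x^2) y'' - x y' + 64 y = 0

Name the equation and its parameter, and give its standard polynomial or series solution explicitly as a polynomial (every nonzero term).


The equation is already in a standard form:  (1 - x^2) y'' - x y' + 64 y = 0.
This matches the Chebyshev equation (1 - x^2) y'' - x y' + n^2 y = 0 (note the -x y' term, not -2x y') with n^2 = 64, so n = 8; the polynomial solution is T_8(x).
With y = sum_k a_k x^k, matching x^k gives (k+2)(k+1) a_{k+2} = (k^2 - n^2) a_k = (k - 8)(k + 8) a_k. The right side vanishes at k = 8, so the series with the parity of 8 terminates at degree 8.
Standard normalization: leading coefficient of T_n is 2^(n-1), so a_8 = 2^7 = 128. Work downward with a_k = (k+1)(k+2) a_{k+2} / ((k - 8)(k + 8)):
  a_6 = (7)(8)(128) / ((6 - 8)(6 + 8)) = 7168/(-28) = -256
  a_4 = (5)(6)(-256) / ((4 - 8)(4 + 8)) = -7680/(-48) = 160
  a_2 = (3)(4)(160) / ((2 - 8)(2 + 8)) = 1920/(-60) = -32
  a_0 = (1)(2)(-32) / ((0 - 8)(0 + 8)) = -64/(-64) = 1
Hence T_8(x) = 128 x^8 - 256 x^6 + 160 x^4 - 32 x^2 + 1.

T_8(x); series = 128 x^8 - 256 x^6 + 160 x^4 - 32 x^2 + 1


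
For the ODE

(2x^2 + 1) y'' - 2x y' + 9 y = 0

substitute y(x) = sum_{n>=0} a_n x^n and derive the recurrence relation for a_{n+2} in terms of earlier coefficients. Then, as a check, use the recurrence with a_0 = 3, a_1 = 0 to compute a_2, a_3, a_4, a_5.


Substitute y = sum_n a_n x^n.
(1 + 2 x^2) y'' contributes (n+2)(n+1) a_{n+2} + 2 n(n-1) a_n at x^n.
-2 x y'(x) contributes -2 n a_n at x^n.
9 y(x) contributes 9 a_n at x^n.
Matching x^n: (n+2)(n+1) a_{n+2} + (2 n(n-1) - 2 n + 9) a_n = 0.
Thus a_{n+2} = (-2 n(n-1) + 2 n - 9) / ((n+1)(n+2)) * a_n.

Check with a_0 = 3, a_1 = 0 (apply the recurrence for n = 0, 1, 2, 3): a_0 = 3, a_1 = 0, a_2 = -27/2, a_3 = 0, a_4 = 81/8, a_5 = 0.

a_(n+2) = (-2 n(n-1) + 2 n - 9) / ((n+1)(n+2)) * a_n; check: a_0 = 3, a_1 = 0, a_2 = -27/2, a_3 = 0, a_4 = 81/8, a_5 = 0


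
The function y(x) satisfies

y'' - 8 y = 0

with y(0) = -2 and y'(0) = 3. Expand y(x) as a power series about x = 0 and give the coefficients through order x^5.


Ansatz: y(x) = sum_{n>=0} a_n x^n, so y'(x) = sum_{n>=1} n a_n x^(n-1) and y''(x) = sum_{n>=2} n(n-1) a_n x^(n-2).
Substitute into P(x) y'' + Q(x) y' + R(x) y = 0 with P(x) = 1, Q(x) = 0, R(x) = -8, and match powers of x.
Initial conditions: a_0 = -2, a_1 = 3.
Setting the coefficient of each power of x to zero and solving order by order (substituting the coefficients already found):
  x^0: 2 a_2 - 8 a_0 = 0  ->  2 a_2 = 8 a_0 = -16  ->  a_2 = -8
  x^1: 6 a_3 - 8 a_1 = 0  ->  6 a_3 = 8 a_1 = 24  ->  a_3 = 4
  x^2: 12 a_4 - 8 a_2 = 0  ->  12 a_4 = 8 a_2 = -64  ->  a_4 = -16/3
  x^3: 20 a_5 - 8 a_3 = 0  ->  20 a_5 = 8 a_3 = 32  ->  a_5 = 8/5
Truncated series: y(x) = -2 + 3 x - 8 x^2 + 4 x^3 - (16/3) x^4 + (8/5) x^5 + O(x^6).

a_0 = -2; a_1 = 3; a_2 = -8; a_3 = 4; a_4 = -16/3; a_5 = 8/5


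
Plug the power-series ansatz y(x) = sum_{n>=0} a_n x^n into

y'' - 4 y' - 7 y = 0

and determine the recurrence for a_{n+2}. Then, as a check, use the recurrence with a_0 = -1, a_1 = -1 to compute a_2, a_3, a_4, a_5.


Substitute y = sum_n a_n x^n.
y''(x) has coefficient (n+2)(n+1) a_{n+2} at x^n;
-4 y'(x) has coefficient -4 (n+1) a_{n+1} at x^n;
-7 y(x) has coefficient -7 a_n at x^n.
Matching x^n: (n+2)(n+1) a_{n+2} - 4 (n+1) a_{n+1} - 7 a_n = 0.
Thus a_{n+2} = [4 (n+1) a_{n+1} + 7 a_n] / ((n+1)(n+2)).

Check with a_0 = -1, a_1 = -1 (apply the recurrence for n = 0, 1, 2, 3): a_0 = -1, a_1 = -1, a_2 = -11/2, a_3 = -17/2, a_4 = -281/24, a_5 = -1481/120.

a_(n+2) = [4 (n+1) a_(n+1) + 7 a_n] / ((n+1)(n+2)); check: a_0 = -1, a_1 = -1, a_2 = -11/2, a_3 = -17/2, a_4 = -281/24, a_5 = -1481/120


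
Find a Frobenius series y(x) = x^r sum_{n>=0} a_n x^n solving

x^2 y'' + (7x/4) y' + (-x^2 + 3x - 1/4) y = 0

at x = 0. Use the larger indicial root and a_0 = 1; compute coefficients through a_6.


Write in Frobenius form y'' + (p(x)/x) y' + (q(x)/x^2) y = 0:
  p(x) = 7/4,  q(x) = -x^2 + 3x - 1/4.
Indicial equation: r(r-1) + (7/4) r + (-1/4) = 0 -> roots r_1 = 1/4, r_2 = -1.
Take r = r_1 = 1/4. Let y(x) = x^r sum_{n>=0} a_n x^n with a_0 = 1.
Substitute y = x^r sum a_n x^n and match x^{r+n}. The recurrence is
  D(n) a_n + 3 a_{n-1} - 1 a_{n-2} = 0,  where D(n) = (r+n)(r+n-1) + (7/4)(r+n) + (-1/4).
  a_n = [-3 a_{n-1} + 1 a_{n-2}] / D(n).
Since the indicial polynomial factors as (r - r_1)(r - r_2), D(n) = (r_1 + n - r_1)(r_1 + n - r_2) = n(n + 5/4).
Evaluating step by step (a_0 = 1):
  n = 1: D(1) = 1(1 + 5/4) = 9/4; numerator = -3(1) = -3; a_1 = (-3)/(9/4) = -4/3
  n = 2: D(2) = 2(2 + 5/4) = 13/2; numerator = -3(-4/3) + 1(1) = 5; a_2 = (5)/(13/2) = 10/13
  n = 3: D(3) = 3(3 + 5/4) = 51/4; numerator = -3(10/13) + 1(-4/3) = -142/39; a_3 = (-142/39)/(51/4) = -568/1989
  n = 4: D(4) = 4(4 + 5/4) = 21; numerator = -3(-568/1989) + 1(10/13) = 1078/663; a_4 = (1078/663)/(21) = 154/1989
  n = 5: D(5) = 5(5 + 5/4) = 125/4; numerator = -3(154/1989) + 1(-568/1989) = -1030/1989; a_5 = (-1030/1989)/(125/4) = -824/49725
  n = 6: D(6) = 6(6 + 5/4) = 87/2; numerator = -3(-824/49725) + 1(154/1989) = 6322/49725; a_6 = (6322/49725)/(87/2) = 436/149175

r = 1/4; a_0 = 1; a_1 = -4/3; a_2 = 10/13; a_3 = -568/1989; a_4 = 154/1989; a_5 = -824/49725; a_6 = 436/149175


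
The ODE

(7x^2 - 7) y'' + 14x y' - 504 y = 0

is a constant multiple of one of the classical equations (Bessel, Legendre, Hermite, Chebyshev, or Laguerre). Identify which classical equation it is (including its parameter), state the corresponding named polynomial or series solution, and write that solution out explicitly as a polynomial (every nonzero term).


All three coefficients share the factor -7; dividing through by -7 gives  (1 - x^2) y'' - 2x y' + 72 y = 0.
This matches the Legendre equation (1 - x^2) y'' - 2x y' + n(n+1) y = 0 (note the -2x y' term) with n(n+1) = 72, so n = 8; the polynomial solution is P_8(x).
With y = sum_k a_k x^k, matching x^k gives (k+2)(k+1) a_{k+2} = [k(k+1) - n(n+1)] a_k = (k - 8)(k + 9) a_k. The right side vanishes at k = 8, so the series with the parity of 8 terminates at degree 8.
Standard normalization (P_n(1) = 1): leading coefficient (2n)!/(2^n (n!)^2) = 20922789888000/(256*1625702400) = 6435/128, so a_8 = 6435/128. Work downward with a_k = (k+1)(k+2) a_{k+2} / ((k - 8)(k + 9)):
  a_6 = (7)(8)(6435/128) / ((6 - 8)(6 + 9)) = (45045/16)/(-30) = -3003/32
  a_4 = (5)(6)(-3003/32) / ((4 - 8)(4 + 9)) = (-45045/16)/(-52) = 3465/64
  a_2 = (3)(4)(3465/64) / ((2 - 8)(2 + 9)) = (10395/16)/(-66) = -315/32
  a_0 = (1)(2)(-315/32) / ((0 - 8)(0 + 9)) = (-315/16)/(-72) = 35/128
Hence P_8(x) = 6435 x^8/128 - 3003 x^6/32 + 3465 x^4/64 - 315 x^2/32 + 35/128.

P_8(x); series = 6435 x^8/128 - 3003 x^6/32 + 3465 x^4/64 - 315 x^2/32 + 35/128


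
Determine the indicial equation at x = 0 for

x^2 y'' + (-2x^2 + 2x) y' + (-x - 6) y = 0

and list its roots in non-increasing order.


Divide by x^2 to reach normal form y'' + P_1(x) y' + P_2(x) y = 0 with P_1(x) = -2 + 2/x and P_2(x) = -1/x - 6/x^2.
x = 0 is a singular point because the y'-coefficient -2 + 2/x has a pole at x = 0 and the y-coefficient -1/x - 6/x^2 has a pole at x = 0.
It is a regular singular point because x P_1(x) = p(x) = 2 - 2x and x^2 P_2(x) = q(x) = -x - 6 are polynomials, hence analytic at x = 0.
p(0) = 2,  q(0) = -6.
Indicial equation: r(r-1) + p(0) r + q(0) = 0, i.e. r^2 + (p(0) - 1) r + q(0) = 0, i.e. r^2 + 1 r - 6 = 0.
Discriminant: (1)^2 - 4(-6) = 25, so r = (-1 ± 5)/2.
Solving: r_1 = 2, r_2 = -3.

indicial: r^2 + 1 r - 6 = 0; roots r_1 = 2, r_2 = -3


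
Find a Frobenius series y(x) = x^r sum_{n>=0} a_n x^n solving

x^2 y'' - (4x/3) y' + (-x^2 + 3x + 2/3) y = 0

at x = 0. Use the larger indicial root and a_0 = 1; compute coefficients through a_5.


Write in Frobenius form y'' + (p(x)/x) y' + (q(x)/x^2) y = 0:
  p(x) = -4/3,  q(x) = -x^2 + 3x + 2/3.
Indicial equation: r(r-1) + (-4/3) r + (2/3) = 0 -> roots r_1 = 2, r_2 = 1/3.
Take r = r_1 = 2. Let y(x) = x^r sum_{n>=0} a_n x^n with a_0 = 1.
Substitute y = x^r sum a_n x^n and match x^{r+n}. The recurrence is
  D(n) a_n + 3 a_{n-1} - 1 a_{n-2} = 0,  where D(n) = (r+n)(r+n-1) + (-4/3)(r+n) + (2/3).
  a_n = [-3 a_{n-1} + 1 a_{n-2}] / D(n).
Since the indicial polynomial factors as (r - r_1)(r - r_2), D(n) = (r_1 + n - r_1)(r_1 + n - r_2) = n(n + 5/3).
Evaluating step by step (a_0 = 1):
  n = 1: D(1) = 1(1 + 5/3) = 8/3; numerator = -3(1) = -3; a_1 = (-3)/(8/3) = -9/8
  n = 2: D(2) = 2(2 + 5/3) = 22/3; numerator = -3(-9/8) + 1(1) = 35/8; a_2 = (35/8)/(22/3) = 105/176
  n = 3: D(3) = 3(3 + 5/3) = 14; numerator = -3(105/176) + 1(-9/8) = -513/176; a_3 = (-513/176)/(14) = -513/2464
  n = 4: D(4) = 4(4 + 5/3) = 68/3; numerator = -3(-513/2464) + 1(105/176) = 3009/2464; a_4 = (3009/2464)/(68/3) = 531/9856
  n = 5: D(5) = 5(5 + 5/3) = 100/3; numerator = -3(531/9856) + 1(-513/2464) = -3645/9856; a_5 = (-3645/9856)/(100/3) = -2187/197120

r = 2; a_0 = 1; a_1 = -9/8; a_2 = 105/176; a_3 = -513/2464; a_4 = 531/9856; a_5 = -2187/197120


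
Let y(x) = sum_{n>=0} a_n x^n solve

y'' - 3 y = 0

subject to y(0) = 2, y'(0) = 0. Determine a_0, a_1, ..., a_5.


Ansatz: y(x) = sum_{n>=0} a_n x^n, so y'(x) = sum_{n>=1} n a_n x^(n-1) and y''(x) = sum_{n>=2} n(n-1) a_n x^(n-2).
Substitute into P(x) y'' + Q(x) y' + R(x) y = 0 with P(x) = 1, Q(x) = 0, R(x) = -3, and match powers of x.
Initial conditions: a_0 = 2, a_1 = 0.
Setting the coefficient of each power of x to zero and solving order by order (substituting the coefficients already found):
  x^0: 2 a_2 - 3 a_0 = 0  ->  2 a_2 = 3 a_0 = 6  ->  a_2 = 3
  x^1: 6 a_3 - 3 a_1 = 0  ->  6 a_3 = 3 a_1 = 0  ->  a_3 = 0
  x^2: 12 a_4 - 3 a_2 = 0  ->  12 a_4 = 3 a_2 = 9  ->  a_4 = 3/4
  x^3: 20 a_5 - 3 a_3 = 0  ->  20 a_5 = 3 a_3 = 0  ->  a_5 = 0
Truncated series: y(x) = 2 + 3 x^2 + (3/4) x^4 + O(x^6).

a_0 = 2; a_1 = 0; a_2 = 3; a_3 = 0; a_4 = 3/4; a_5 = 0


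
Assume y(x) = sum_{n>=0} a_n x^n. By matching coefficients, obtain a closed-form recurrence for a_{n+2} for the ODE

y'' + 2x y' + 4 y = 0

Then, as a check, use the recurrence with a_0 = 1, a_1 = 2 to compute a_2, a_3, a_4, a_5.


Substitute y = sum_n a_n x^n.
y''(x) has coefficient (n+2)(n+1) a_{n+2} at x^n;
2 x y'(x) has coefficient 2 n a_n at x^n (shift);
4 y(x) has coefficient 4 a_n at x^n.
Matching x^n: (n+2)(n+1) a_{n+2} + (2n + 4) a_n = 0.
Thus a_{n+2} = (-2n - 4) / ((n+1)(n+2)) * a_n.

Check with a_0 = 1, a_1 = 2 (apply the recurrence for n = 0, 1, 2, 3): a_0 = 1, a_1 = 2, a_2 = -2, a_3 = -2, a_4 = 4/3, a_5 = 1.

a_(n+2) = (-2n - 4) / ((n+1)(n+2)) * a_n; check: a_0 = 1, a_1 = 2, a_2 = -2, a_3 = -2, a_4 = 4/3, a_5 = 1


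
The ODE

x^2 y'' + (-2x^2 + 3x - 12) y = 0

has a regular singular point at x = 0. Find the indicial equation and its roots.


Divide by x^2 to reach normal form y'' + P_1(x) y' + P_2(x) y = 0 with P_1(x) = 0 and P_2(x) = -2 + 3/x - 12/x^2.
x = 0 is a singular point because the y-coefficient -2 + 3/x - 12/x^2 has a pole at x = 0.
It is a regular singular point because x P_1(x) = p(x) = 0 and x^2 P_2(x) = q(x) = -2x^2 + 3x - 12 are polynomials, hence analytic at x = 0.
p(0) = 0,  q(0) = -12.
Indicial equation: r(r-1) + p(0) r + q(0) = 0, i.e. r^2 + (p(0) - 1) r + q(0) = 0, i.e. r^2 - 1 r - 12 = 0.
Discriminant: (-1)^2 - 4(-12) = 49, so r = (1 ± 7)/2.
Solving: r_1 = 4, r_2 = -3.

indicial: r^2 - 1 r - 12 = 0; roots r_1 = 4, r_2 = -3


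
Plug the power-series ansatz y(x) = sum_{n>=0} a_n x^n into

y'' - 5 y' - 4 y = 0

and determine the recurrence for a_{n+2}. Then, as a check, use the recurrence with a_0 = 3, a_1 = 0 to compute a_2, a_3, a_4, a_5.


Substitute y = sum_n a_n x^n.
y''(x) has coefficient (n+2)(n+1) a_{n+2} at x^n;
-5 y'(x) has coefficient -5 (n+1) a_{n+1} at x^n;
-4 y(x) has coefficient -4 a_n at x^n.
Matching x^n: (n+2)(n+1) a_{n+2} - 5 (n+1) a_{n+1} - 4 a_n = 0.
Thus a_{n+2} = [5 (n+1) a_{n+1} + 4 a_n] / ((n+1)(n+2)).

Check with a_0 = 3, a_1 = 0 (apply the recurrence for n = 0, 1, 2, 3): a_0 = 3, a_1 = 0, a_2 = 6, a_3 = 10, a_4 = 29/2, a_5 = 33/2.

a_(n+2) = [5 (n+1) a_(n+1) + 4 a_n] / ((n+1)(n+2)); check: a_0 = 3, a_1 = 0, a_2 = 6, a_3 = 10, a_4 = 29/2, a_5 = 33/2


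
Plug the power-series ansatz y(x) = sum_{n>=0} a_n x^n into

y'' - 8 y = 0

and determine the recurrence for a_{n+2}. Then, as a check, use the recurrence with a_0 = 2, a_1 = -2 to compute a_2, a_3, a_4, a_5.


Substitute y = sum_n a_n x^n into y'' + (const) y = 0.
y''(x) = sum_{n>=0} (n+2)(n+1) a_{n+2} x^n.
The ODE becomes sum_n [(n+2)(n+1) a_{n+2} - 8 a_n] x^n = 0.
Setting each coefficient to zero gives the recurrence:
  (n+2)(n+1) a_{n+2} - 8 a_n = 0,
  a_{n+2} = 8 / ((n+1)(n+2)) a_n.

Check with a_0 = 2, a_1 = -2 (apply the recurrence for n = 0, 1, 2, 3): a_0 = 2, a_1 = -2, a_2 = 8, a_3 = -8/3, a_4 = 16/3, a_5 = -16/15.

a_{n+2} = 8/((n+1)(n+2)) * a_n; check: a_0 = 2, a_1 = -2, a_2 = 8, a_3 = -8/3, a_4 = 16/3, a_5 = -16/15


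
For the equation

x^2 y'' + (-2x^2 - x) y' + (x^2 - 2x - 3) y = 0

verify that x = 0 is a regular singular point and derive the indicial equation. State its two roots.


Divide by x^2 to reach normal form y'' + P_1(x) y' + P_2(x) y = 0 with P_1(x) = -2 - 1/x and P_2(x) = 1 - 2/x - 3/x^2.
x = 0 is a singular point because the y'-coefficient -2 - 1/x has a pole at x = 0 and the y-coefficient 1 - 2/x - 3/x^2 has a pole at x = 0.
It is a regular singular point because x P_1(x) = p(x) = -2x - 1 and x^2 P_2(x) = q(x) = x^2 - 2x - 3 are polynomials, hence analytic at x = 0.
p(0) = -1,  q(0) = -3.
Indicial equation: r(r-1) + p(0) r + q(0) = 0, i.e. r^2 + (p(0) - 1) r + q(0) = 0, i.e. r^2 - 2 r - 3 = 0.
Discriminant: (-2)^2 - 4(-3) = 16, so r = (2 ± 4)/2.
Solving: r_1 = 3, r_2 = -1.

indicial: r^2 - 2 r - 3 = 0; roots r_1 = 3, r_2 = -1


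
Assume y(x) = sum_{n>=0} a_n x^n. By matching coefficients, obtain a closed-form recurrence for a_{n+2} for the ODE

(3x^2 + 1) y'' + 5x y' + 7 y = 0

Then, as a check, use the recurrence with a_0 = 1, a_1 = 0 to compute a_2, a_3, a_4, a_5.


Substitute y = sum_n a_n x^n.
(1 + 3 x^2) y'' contributes (n+2)(n+1) a_{n+2} + 3 n(n-1) a_n at x^n.
5 x y'(x) contributes 5 n a_n at x^n.
7 y(x) contributes 7 a_n at x^n.
Matching x^n: (n+2)(n+1) a_{n+2} + (3 n(n-1) + 5 n + 7) a_n = 0.
Thus a_{n+2} = (-3 n(n-1) - 5 n - 7) / ((n+1)(n+2)) * a_n.

Check with a_0 = 1, a_1 = 0 (apply the recurrence for n = 0, 1, 2, 3): a_0 = 1, a_1 = 0, a_2 = -7/2, a_3 = 0, a_4 = 161/24, a_5 = 0.

a_(n+2) = (-3 n(n-1) - 5 n - 7) / ((n+1)(n+2)) * a_n; check: a_0 = 1, a_1 = 0, a_2 = -7/2, a_3 = 0, a_4 = 161/24, a_5 = 0


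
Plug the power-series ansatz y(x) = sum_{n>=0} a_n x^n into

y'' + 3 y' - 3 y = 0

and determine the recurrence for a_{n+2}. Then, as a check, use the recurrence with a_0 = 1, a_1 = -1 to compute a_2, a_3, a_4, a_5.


Substitute y = sum_n a_n x^n.
y''(x) has coefficient (n+2)(n+1) a_{n+2} at x^n;
3 y'(x) has coefficient 3 (n+1) a_{n+1} at x^n;
-3 y(x) has coefficient -3 a_n at x^n.
Matching x^n: (n+2)(n+1) a_{n+2} + 3 (n+1) a_{n+1} - 3 a_n = 0.
Thus a_{n+2} = [-3 (n+1) a_{n+1} + 3 a_n] / ((n+1)(n+2)).

Check with a_0 = 1, a_1 = -1 (apply the recurrence for n = 0, 1, 2, 3): a_0 = 1, a_1 = -1, a_2 = 3, a_3 = -7/2, a_4 = 27/8, a_5 = -51/20.

a_(n+2) = [-3 (n+1) a_(n+1) + 3 a_n] / ((n+1)(n+2)); check: a_0 = 1, a_1 = -1, a_2 = 3, a_3 = -7/2, a_4 = 27/8, a_5 = -51/20


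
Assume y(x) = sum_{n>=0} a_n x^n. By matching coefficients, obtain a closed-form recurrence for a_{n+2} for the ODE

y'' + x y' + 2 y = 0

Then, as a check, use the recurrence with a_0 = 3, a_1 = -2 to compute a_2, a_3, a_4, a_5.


Substitute y = sum_n a_n x^n.
y''(x) has coefficient (n+2)(n+1) a_{n+2} at x^n;
x y'(x) has coefficient n a_n at x^n (shift);
2 y(x) has coefficient 2 a_n at x^n.
Matching x^n: (n+2)(n+1) a_{n+2} + (n + 2) a_n = 0.
Thus a_{n+2} = (-n - 2) / ((n+1)(n+2)) * a_n.

Check with a_0 = 3, a_1 = -2 (apply the recurrence for n = 0, 1, 2, 3): a_0 = 3, a_1 = -2, a_2 = -3, a_3 = 1, a_4 = 1, a_5 = -1/4.

a_(n+2) = (-n - 2) / ((n+1)(n+2)) * a_n; check: a_0 = 3, a_1 = -2, a_2 = -3, a_3 = 1, a_4 = 1, a_5 = -1/4


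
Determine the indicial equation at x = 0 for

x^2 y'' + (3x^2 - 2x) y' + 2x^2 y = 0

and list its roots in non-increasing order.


Divide by x^2 to reach normal form y'' + P_1(x) y' + P_2(x) y = 0 with P_1(x) = 3 - 2/x and P_2(x) = 2.
x = 0 is a singular point because the y'-coefficient 3 - 2/x has a pole at x = 0.
It is a regular singular point because x P_1(x) = p(x) = 3x - 2 and x^2 P_2(x) = q(x) = 2x^2 are polynomials, hence analytic at x = 0.
p(0) = -2,  q(0) = 0.
Indicial equation: r(r-1) + p(0) r + q(0) = 0, i.e. r^2 + (p(0) - 1) r + q(0) = 0, i.e. r^2 - 3 r = 0.
Discriminant: (-3)^2 - 4(0) = 9, so r = (3 ± 3)/2.
Solving: r_1 = 3, r_2 = 0.

indicial: r^2 - 3 r = 0; roots r_1 = 3, r_2 = 0


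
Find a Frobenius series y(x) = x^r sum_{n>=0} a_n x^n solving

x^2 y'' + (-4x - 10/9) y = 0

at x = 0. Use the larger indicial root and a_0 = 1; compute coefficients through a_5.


Write in Frobenius form y'' + (p(x)/x) y' + (q(x)/x^2) y = 0:
  p(x) = 0,  q(x) = -4x - 10/9.
Indicial equation: r(r-1) + (0) r + (-10/9) = 0 -> roots r_1 = 5/3, r_2 = -2/3.
Take r = r_1 = 5/3. Let y(x) = x^r sum_{n>=0} a_n x^n with a_0 = 1.
Substitute y = x^r sum a_n x^n and match x^{r+n}. The recurrence is
  D(n) a_n - 4 a_{n-1} = 0,  where D(n) = (r+n)(r+n-1) + (0)(r+n) + (-10/9).
  a_n = 4 / D(n) * a_{n-1}.
Since the indicial polynomial factors as (r - r_1)(r - r_2), D(n) = (r_1 + n - r_1)(r_1 + n - r_2) = n(n + 7/3).
Evaluating step by step (a_0 = 1):
  n = 1: D(1) = 1(1 + 7/3) = 10/3; numerator = 4(1) = 4; a_1 = (4)/(10/3) = 6/5
  n = 2: D(2) = 2(2 + 7/3) = 26/3; numerator = 4(6/5) = 24/5; a_2 = (24/5)/(26/3) = 36/65
  n = 3: D(3) = 3(3 + 7/3) = 16; numerator = 4(36/65) = 144/65; a_3 = (144/65)/(16) = 9/65
  n = 4: D(4) = 4(4 + 7/3) = 76/3; numerator = 4(9/65) = 36/65; a_4 = (36/65)/(76/3) = 27/1235
  n = 5: D(5) = 5(5 + 7/3) = 110/3; numerator = 4(27/1235) = 108/1235; a_5 = (108/1235)/(110/3) = 162/67925

r = 5/3; a_0 = 1; a_1 = 6/5; a_2 = 36/65; a_3 = 9/65; a_4 = 27/1235; a_5 = 162/67925


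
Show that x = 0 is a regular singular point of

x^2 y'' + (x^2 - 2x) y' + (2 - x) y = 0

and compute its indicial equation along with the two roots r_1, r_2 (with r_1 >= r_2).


Divide by x^2 to reach normal form y'' + P_1(x) y' + P_2(x) y = 0 with P_1(x) = 1 - 2/x and P_2(x) = -1/x + 2/x^2.
x = 0 is a singular point because the y'-coefficient 1 - 2/x has a pole at x = 0 and the y-coefficient -1/x + 2/x^2 has a pole at x = 0.
It is a regular singular point because x P_1(x) = p(x) = x - 2 and x^2 P_2(x) = q(x) = 2 - x are polynomials, hence analytic at x = 0.
p(0) = -2,  q(0) = 2.
Indicial equation: r(r-1) + p(0) r + q(0) = 0, i.e. r^2 + (p(0) - 1) r + q(0) = 0, i.e. r^2 - 3 r + 2 = 0.
Discriminant: (-3)^2 - 4(2) = 1, so r = (3 ± 1)/2.
Solving: r_1 = 2, r_2 = 1.

indicial: r^2 - 3 r + 2 = 0; roots r_1 = 2, r_2 = 1


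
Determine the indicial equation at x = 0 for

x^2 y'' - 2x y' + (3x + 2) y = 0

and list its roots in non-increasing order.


Divide by x^2 to reach normal form y'' + P_1(x) y' + P_2(x) y = 0 with P_1(x) = -2/x and P_2(x) = 3/x + 2/x^2.
x = 0 is a singular point because the y'-coefficient -2/x has a pole at x = 0 and the y-coefficient 3/x + 2/x^2 has a pole at x = 0.
It is a regular singular point because x P_1(x) = p(x) = -2 and x^2 P_2(x) = q(x) = 3x + 2 are polynomials, hence analytic at x = 0.
p(0) = -2,  q(0) = 2.
Indicial equation: r(r-1) + p(0) r + q(0) = 0, i.e. r^2 + (p(0) - 1) r + q(0) = 0, i.e. r^2 - 3 r + 2 = 0.
Discriminant: (-3)^2 - 4(2) = 1, so r = (3 ± 1)/2.
Solving: r_1 = 2, r_2 = 1.

indicial: r^2 - 3 r + 2 = 0; roots r_1 = 2, r_2 = 1


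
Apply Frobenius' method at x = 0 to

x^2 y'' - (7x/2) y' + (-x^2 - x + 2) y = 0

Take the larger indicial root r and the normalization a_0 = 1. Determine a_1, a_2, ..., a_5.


Write in Frobenius form y'' + (p(x)/x) y' + (q(x)/x^2) y = 0:
  p(x) = -7/2,  q(x) = -x^2 - x + 2.
Indicial equation: r(r-1) + (-7/2) r + (2) = 0 -> roots r_1 = 4, r_2 = 1/2.
Take r = r_1 = 4. Let y(x) = x^r sum_{n>=0} a_n x^n with a_0 = 1.
Substitute y = x^r sum a_n x^n and match x^{r+n}. The recurrence is
  D(n) a_n - 1 a_{n-1} - 1 a_{n-2} = 0,  where D(n) = (r+n)(r+n-1) + (-7/2)(r+n) + (2).
  a_n = [1 a_{n-1} + 1 a_{n-2}] / D(n).
Since the indicial polynomial factors as (r - r_1)(r - r_2), D(n) = (r_1 + n - r_1)(r_1 + n - r_2) = n(n + 7/2).
Evaluating step by step (a_0 = 1):
  n = 1: D(1) = 1(1 + 7/2) = 9/2; numerator = 1(1) = 1; a_1 = (1)/(9/2) = 2/9
  n = 2: D(2) = 2(2 + 7/2) = 11; numerator = 1(2/9) + 1(1) = 11/9; a_2 = (11/9)/(11) = 1/9
  n = 3: D(3) = 3(3 + 7/2) = 39/2; numerator = 1(1/9) + 1(2/9) = 1/3; a_3 = (1/3)/(39/2) = 2/117
  n = 4: D(4) = 4(4 + 7/2) = 30; numerator = 1(2/117) + 1(1/9) = 5/39; a_4 = (5/39)/(30) = 1/234
  n = 5: D(5) = 5(5 + 7/2) = 85/2; numerator = 1(1/234) + 1(2/117) = 5/234; a_5 = (5/234)/(85/2) = 1/1989

r = 4; a_0 = 1; a_1 = 2/9; a_2 = 1/9; a_3 = 2/117; a_4 = 1/234; a_5 = 1/1989


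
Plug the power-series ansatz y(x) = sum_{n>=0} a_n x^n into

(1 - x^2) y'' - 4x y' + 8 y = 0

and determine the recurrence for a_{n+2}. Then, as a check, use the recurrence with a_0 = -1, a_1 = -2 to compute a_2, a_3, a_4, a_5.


Substitute y = sum_n a_n x^n.
(1 - 1 x^2) y'' contributes (n+2)(n+1) a_{n+2} - n(n-1) a_n at x^n.
-4 x y'(x) contributes -4 n a_n at x^n.
8 y(x) contributes 8 a_n at x^n.
Matching x^n: (n+2)(n+1) a_{n+2} + (-n(n-1) - 4 n + 8) a_n = 0.
Thus a_{n+2} = (n(n-1) + 4 n - 8) / ((n+1)(n+2)) * a_n.

Check with a_0 = -1, a_1 = -2 (apply the recurrence for n = 0, 1, 2, 3): a_0 = -1, a_1 = -2, a_2 = 4, a_3 = 4/3, a_4 = 2/3, a_5 = 2/3.

a_(n+2) = (n(n-1) + 4 n - 8) / ((n+1)(n+2)) * a_n; check: a_0 = -1, a_1 = -2, a_2 = 4, a_3 = 4/3, a_4 = 2/3, a_5 = 2/3


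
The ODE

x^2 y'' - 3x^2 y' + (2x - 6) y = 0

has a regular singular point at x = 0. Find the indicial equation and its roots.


Divide by x^2 to reach normal form y'' + P_1(x) y' + P_2(x) y = 0 with P_1(x) = -3 and P_2(x) = 2/x - 6/x^2.
x = 0 is a singular point because the y-coefficient 2/x - 6/x^2 has a pole at x = 0.
It is a regular singular point because x P_1(x) = p(x) = -3x and x^2 P_2(x) = q(x) = 2x - 6 are polynomials, hence analytic at x = 0.
p(0) = 0,  q(0) = -6.
Indicial equation: r(r-1) + p(0) r + q(0) = 0, i.e. r^2 + (p(0) - 1) r + q(0) = 0, i.e. r^2 - 1 r - 6 = 0.
Discriminant: (-1)^2 - 4(-6) = 25, so r = (1 ± 5)/2.
Solving: r_1 = 3, r_2 = -2.

indicial: r^2 - 1 r - 6 = 0; roots r_1 = 3, r_2 = -2


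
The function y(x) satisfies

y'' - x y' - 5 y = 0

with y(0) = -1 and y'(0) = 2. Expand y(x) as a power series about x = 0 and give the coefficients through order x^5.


Ansatz: y(x) = sum_{n>=0} a_n x^n, so y'(x) = sum_{n>=1} n a_n x^(n-1) and y''(x) = sum_{n>=2} n(n-1) a_n x^(n-2).
Substitute into P(x) y'' + Q(x) y' + R(x) y = 0 with P(x) = 1, Q(x) = -x, R(x) = -5, and match powers of x.
Initial conditions: a_0 = -1, a_1 = 2.
Setting the coefficient of each power of x to zero and solving order by order (substituting the coefficients already found):
  x^0: 2 a_2 - 5 a_0 = 0  ->  2 a_2 = 5 a_0 = -5  ->  a_2 = -5/2
  x^1: 6 a_3 - 6 a_1 = 0  ->  6 a_3 = 6 a_1 = 12  ->  a_3 = 2
  x^2: 12 a_4 - 7 a_2 = 0  ->  12 a_4 = 7 a_2 = -35/2  ->  a_4 = -35/24
  x^3: 20 a_5 - 8 a_3 = 0  ->  20 a_5 = 8 a_3 = 16  ->  a_5 = 4/5
Truncated series: y(x) = -1 + 2 x - (5/2) x^2 + 2 x^3 - (35/24) x^4 + (4/5) x^5 + O(x^6).

a_0 = -1; a_1 = 2; a_2 = -5/2; a_3 = 2; a_4 = -35/24; a_5 = 4/5


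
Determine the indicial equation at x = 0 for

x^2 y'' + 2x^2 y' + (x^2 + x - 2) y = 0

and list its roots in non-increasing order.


Divide by x^2 to reach normal form y'' + P_1(x) y' + P_2(x) y = 0 with P_1(x) = 2 and P_2(x) = 1 + 1/x - 2/x^2.
x = 0 is a singular point because the y-coefficient 1 + 1/x - 2/x^2 has a pole at x = 0.
It is a regular singular point because x P_1(x) = p(x) = 2x and x^2 P_2(x) = q(x) = x^2 + x - 2 are polynomials, hence analytic at x = 0.
p(0) = 0,  q(0) = -2.
Indicial equation: r(r-1) + p(0) r + q(0) = 0, i.e. r^2 + (p(0) - 1) r + q(0) = 0, i.e. r^2 - 1 r - 2 = 0.
Discriminant: (-1)^2 - 4(-2) = 9, so r = (1 ± 3)/2.
Solving: r_1 = 2, r_2 = -1.

indicial: r^2 - 1 r - 2 = 0; roots r_1 = 2, r_2 = -1


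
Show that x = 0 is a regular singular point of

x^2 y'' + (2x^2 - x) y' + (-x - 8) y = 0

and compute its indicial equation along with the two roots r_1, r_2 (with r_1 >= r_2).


Divide by x^2 to reach normal form y'' + P_1(x) y' + P_2(x) y = 0 with P_1(x) = 2 - 1/x and P_2(x) = -1/x - 8/x^2.
x = 0 is a singular point because the y'-coefficient 2 - 1/x has a pole at x = 0 and the y-coefficient -1/x - 8/x^2 has a pole at x = 0.
It is a regular singular point because x P_1(x) = p(x) = 2x - 1 and x^2 P_2(x) = q(x) = -x - 8 are polynomials, hence analytic at x = 0.
p(0) = -1,  q(0) = -8.
Indicial equation: r(r-1) + p(0) r + q(0) = 0, i.e. r^2 + (p(0) - 1) r + q(0) = 0, i.e. r^2 - 2 r - 8 = 0.
Discriminant: (-2)^2 - 4(-8) = 36, so r = (2 ± 6)/2.
Solving: r_1 = 4, r_2 = -2.

indicial: r^2 - 2 r - 8 = 0; roots r_1 = 4, r_2 = -2


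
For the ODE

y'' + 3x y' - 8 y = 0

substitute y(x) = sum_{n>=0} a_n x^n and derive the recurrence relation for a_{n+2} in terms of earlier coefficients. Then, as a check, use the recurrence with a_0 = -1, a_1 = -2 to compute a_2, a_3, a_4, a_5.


Substitute y = sum_n a_n x^n.
y''(x) has coefficient (n+2)(n+1) a_{n+2} at x^n;
3 x y'(x) has coefficient 3 n a_n at x^n (shift);
-8 y(x) has coefficient -8 a_n at x^n.
Matching x^n: (n+2)(n+1) a_{n+2} + (3n - 8) a_n = 0.
Thus a_{n+2} = (-3n + 8) / ((n+1)(n+2)) * a_n.

Check with a_0 = -1, a_1 = -2 (apply the recurrence for n = 0, 1, 2, 3): a_0 = -1, a_1 = -2, a_2 = -4, a_3 = -5/3, a_4 = -2/3, a_5 = 1/12.

a_(n+2) = (-3n + 8) / ((n+1)(n+2)) * a_n; check: a_0 = -1, a_1 = -2, a_2 = -4, a_3 = -5/3, a_4 = -2/3, a_5 = 1/12


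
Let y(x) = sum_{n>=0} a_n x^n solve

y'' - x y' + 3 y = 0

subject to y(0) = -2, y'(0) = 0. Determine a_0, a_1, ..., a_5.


Ansatz: y(x) = sum_{n>=0} a_n x^n, so y'(x) = sum_{n>=1} n a_n x^(n-1) and y''(x) = sum_{n>=2} n(n-1) a_n x^(n-2).
Substitute into P(x) y'' + Q(x) y' + R(x) y = 0 with P(x) = 1, Q(x) = -x, R(x) = 3, and match powers of x.
Initial conditions: a_0 = -2, a_1 = 0.
Setting the coefficient of each power of x to zero and solving order by order (substituting the coefficients already found):
  x^0: 2 a_2 + 3 a_0 = 0  ->  2 a_2 = -3 a_0 = 6  ->  a_2 = 3
  x^1: 6 a_3 + 2 a_1 = 0  ->  6 a_3 = -2 a_1 = 0  ->  a_3 = 0
  x^2: 12 a_4 + a_2 = 0  ->  12 a_4 = -a_2 = -3  ->  a_4 = -1/4
  x^3: 20 a_5 = 0  ->  a_5 = 0
Truncated series: y(x) = -2 + 3 x^2 - (1/4) x^4 + O(x^6).

a_0 = -2; a_1 = 0; a_2 = 3; a_3 = 0; a_4 = -1/4; a_5 = 0


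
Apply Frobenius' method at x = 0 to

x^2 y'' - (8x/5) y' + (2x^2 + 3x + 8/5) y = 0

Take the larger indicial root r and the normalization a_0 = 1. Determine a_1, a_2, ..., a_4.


Write in Frobenius form y'' + (p(x)/x) y' + (q(x)/x^2) y = 0:
  p(x) = -8/5,  q(x) = 2x^2 + 3x + 8/5.
Indicial equation: r(r-1) + (-8/5) r + (8/5) = 0 -> roots r_1 = 8/5, r_2 = 1.
Take r = r_1 = 8/5. Let y(x) = x^r sum_{n>=0} a_n x^n with a_0 = 1.
Substitute y = x^r sum a_n x^n and match x^{r+n}. The recurrence is
  D(n) a_n + 3 a_{n-1} + 2 a_{n-2} = 0,  where D(n) = (r+n)(r+n-1) + (-8/5)(r+n) + (8/5).
  a_n = [-3 a_{n-1} - 2 a_{n-2}] / D(n).
Since the indicial polynomial factors as (r - r_1)(r - r_2), D(n) = (r_1 + n - r_1)(r_1 + n - r_2) = n(n + 3/5).
Evaluating step by step (a_0 = 1):
  n = 1: D(1) = 1(1 + 3/5) = 8/5; numerator = -3(1) = -3; a_1 = (-3)/(8/5) = -15/8
  n = 2: D(2) = 2(2 + 3/5) = 26/5; numerator = -3(-15/8) - 2(1) = 29/8; a_2 = (29/8)/(26/5) = 145/208
  n = 3: D(3) = 3(3 + 3/5) = 54/5; numerator = -3(145/208) - 2(-15/8) = 345/208; a_3 = (345/208)/(54/5) = 575/3744
  n = 4: D(4) = 4(4 + 3/5) = 92/5; numerator = -3(575/3744) - 2(145/208) = -2315/1248; a_4 = (-2315/1248)/(92/5) = -11575/114816

r = 8/5; a_0 = 1; a_1 = -15/8; a_2 = 145/208; a_3 = 575/3744; a_4 = -11575/114816


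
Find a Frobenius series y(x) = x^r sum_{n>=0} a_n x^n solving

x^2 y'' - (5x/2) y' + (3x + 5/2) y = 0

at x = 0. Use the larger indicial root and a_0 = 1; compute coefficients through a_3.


Write in Frobenius form y'' + (p(x)/x) y' + (q(x)/x^2) y = 0:
  p(x) = -5/2,  q(x) = 3x + 5/2.
Indicial equation: r(r-1) + (-5/2) r + (5/2) = 0 -> roots r_1 = 5/2, r_2 = 1.
Take r = r_1 = 5/2. Let y(x) = x^r sum_{n>=0} a_n x^n with a_0 = 1.
Substitute y = x^r sum a_n x^n and match x^{r+n}. The recurrence is
  D(n) a_n + 3 a_{n-1} = 0,  where D(n) = (r+n)(r+n-1) + (-5/2)(r+n) + (5/2).
  a_n = -3 / D(n) * a_{n-1}.
Since the indicial polynomial factors as (r - r_1)(r - r_2), D(n) = (r_1 + n - r_1)(r_1 + n - r_2) = n(n + 3/2).
Evaluating step by step (a_0 = 1):
  n = 1: D(1) = 1(1 + 3/2) = 5/2; numerator = -3(1) = -3; a_1 = (-3)/(5/2) = -6/5
  n = 2: D(2) = 2(2 + 3/2) = 7; numerator = -3(-6/5) = 18/5; a_2 = (18/5)/(7) = 18/35
  n = 3: D(3) = 3(3 + 3/2) = 27/2; numerator = -3(18/35) = -54/35; a_3 = (-54/35)/(27/2) = -4/35

r = 5/2; a_0 = 1; a_1 = -6/5; a_2 = 18/35; a_3 = -4/35


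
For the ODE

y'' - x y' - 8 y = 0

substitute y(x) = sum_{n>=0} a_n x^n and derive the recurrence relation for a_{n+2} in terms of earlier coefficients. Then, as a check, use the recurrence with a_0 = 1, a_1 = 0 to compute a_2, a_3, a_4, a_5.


Substitute y = sum_n a_n x^n.
y''(x) has coefficient (n+2)(n+1) a_{n+2} at x^n;
-x y'(x) has coefficient -n a_n at x^n (shift);
-8 y(x) has coefficient -8 a_n at x^n.
Matching x^n: (n+2)(n+1) a_{n+2} + (-n - 8) a_n = 0.
Thus a_{n+2} = (n + 8) / ((n+1)(n+2)) * a_n.

Check with a_0 = 1, a_1 = 0 (apply the recurrence for n = 0, 1, 2, 3): a_0 = 1, a_1 = 0, a_2 = 4, a_3 = 0, a_4 = 10/3, a_5 = 0.

a_(n+2) = (n + 8) / ((n+1)(n+2)) * a_n; check: a_0 = 1, a_1 = 0, a_2 = 4, a_3 = 0, a_4 = 10/3, a_5 = 0


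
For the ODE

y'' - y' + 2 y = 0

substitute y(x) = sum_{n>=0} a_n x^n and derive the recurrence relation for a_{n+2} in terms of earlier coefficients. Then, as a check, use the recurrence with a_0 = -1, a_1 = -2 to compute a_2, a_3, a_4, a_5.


Substitute y = sum_n a_n x^n.
y''(x) has coefficient (n+2)(n+1) a_{n+2} at x^n;
-y'(x) has coefficient -(n+1) a_{n+1} at x^n;
2 y(x) has coefficient 2 a_n at x^n.
Matching x^n: (n+2)(n+1) a_{n+2} - (n+1) a_{n+1} + 2 a_n = 0.
Thus a_{n+2} = [(n+1) a_{n+1} - 2 a_n] / ((n+1)(n+2)).

Check with a_0 = -1, a_1 = -2 (apply the recurrence for n = 0, 1, 2, 3): a_0 = -1, a_1 = -2, a_2 = 0, a_3 = 2/3, a_4 = 1/6, a_5 = -1/30.

a_(n+2) = [(n+1) a_(n+1) - 2 a_n] / ((n+1)(n+2)); check: a_0 = -1, a_1 = -2, a_2 = 0, a_3 = 2/3, a_4 = 1/6, a_5 = -1/30


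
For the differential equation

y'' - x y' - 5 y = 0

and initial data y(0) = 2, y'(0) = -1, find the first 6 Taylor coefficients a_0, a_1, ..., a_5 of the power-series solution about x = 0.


Ansatz: y(x) = sum_{n>=0} a_n x^n, so y'(x) = sum_{n>=1} n a_n x^(n-1) and y''(x) = sum_{n>=2} n(n-1) a_n x^(n-2).
Substitute into P(x) y'' + Q(x) y' + R(x) y = 0 with P(x) = 1, Q(x) = -x, R(x) = -5, and match powers of x.
Initial conditions: a_0 = 2, a_1 = -1.
Setting the coefficient of each power of x to zero and solving order by order (substituting the coefficients already found):
  x^0: 2 a_2 - 5 a_0 = 0  ->  2 a_2 = 5 a_0 = 10  ->  a_2 = 5
  x^1: 6 a_3 - 6 a_1 = 0  ->  6 a_3 = 6 a_1 = -6  ->  a_3 = -1
  x^2: 12 a_4 - 7 a_2 = 0  ->  12 a_4 = 7 a_2 = 35  ->  a_4 = 35/12
  x^3: 20 a_5 - 8 a_3 = 0  ->  20 a_5 = 8 a_3 = -8  ->  a_5 = -2/5
Truncated series: y(x) = 2 - x + 5 x^2 - x^3 + (35/12) x^4 - (2/5) x^5 + O(x^6).

a_0 = 2; a_1 = -1; a_2 = 5; a_3 = -1; a_4 = 35/12; a_5 = -2/5


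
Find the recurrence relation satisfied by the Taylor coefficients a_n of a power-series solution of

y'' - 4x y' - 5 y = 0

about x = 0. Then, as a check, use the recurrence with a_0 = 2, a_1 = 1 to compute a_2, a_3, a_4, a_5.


Substitute y = sum_n a_n x^n.
y''(x) has coefficient (n+2)(n+1) a_{n+2} at x^n;
-4 x y'(x) has coefficient -4 n a_n at x^n (shift);
-5 y(x) has coefficient -5 a_n at x^n.
Matching x^n: (n+2)(n+1) a_{n+2} + (-4n - 5) a_n = 0.
Thus a_{n+2} = (4n + 5) / ((n+1)(n+2)) * a_n.

Check with a_0 = 2, a_1 = 1 (apply the recurrence for n = 0, 1, 2, 3): a_0 = 2, a_1 = 1, a_2 = 5, a_3 = 3/2, a_4 = 65/12, a_5 = 51/40.

a_(n+2) = (4n + 5) / ((n+1)(n+2)) * a_n; check: a_0 = 2, a_1 = 1, a_2 = 5, a_3 = 3/2, a_4 = 65/12, a_5 = 51/40


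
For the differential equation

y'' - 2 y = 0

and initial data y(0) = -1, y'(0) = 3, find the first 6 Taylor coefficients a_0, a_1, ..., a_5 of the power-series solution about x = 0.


Ansatz: y(x) = sum_{n>=0} a_n x^n, so y'(x) = sum_{n>=1} n a_n x^(n-1) and y''(x) = sum_{n>=2} n(n-1) a_n x^(n-2).
Substitute into P(x) y'' + Q(x) y' + R(x) y = 0 with P(x) = 1, Q(x) = 0, R(x) = -2, and match powers of x.
Initial conditions: a_0 = -1, a_1 = 3.
Setting the coefficient of each power of x to zero and solving order by order (substituting the coefficients already found):
  x^0: 2 a_2 - 2 a_0 = 0  ->  2 a_2 = 2 a_0 = -2  ->  a_2 = -1
  x^1: 6 a_3 - 2 a_1 = 0  ->  6 a_3 = 2 a_1 = 6  ->  a_3 = 1
  x^2: 12 a_4 - 2 a_2 = 0  ->  12 a_4 = 2 a_2 = -2  ->  a_4 = -1/6
  x^3: 20 a_5 - 2 a_3 = 0  ->  20 a_5 = 2 a_3 = 2  ->  a_5 = 1/10
Truncated series: y(x) = -1 + 3 x - x^2 + x^3 - (1/6) x^4 + (1/10) x^5 + O(x^6).

a_0 = -1; a_1 = 3; a_2 = -1; a_3 = 1; a_4 = -1/6; a_5 = 1/10


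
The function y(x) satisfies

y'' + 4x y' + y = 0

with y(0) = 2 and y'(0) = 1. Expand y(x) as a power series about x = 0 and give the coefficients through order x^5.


Ansatz: y(x) = sum_{n>=0} a_n x^n, so y'(x) = sum_{n>=1} n a_n x^(n-1) and y''(x) = sum_{n>=2} n(n-1) a_n x^(n-2).
Substitute into P(x) y'' + Q(x) y' + R(x) y = 0 with P(x) = 1, Q(x) = 4x, R(x) = 1, and match powers of x.
Initial conditions: a_0 = 2, a_1 = 1.
Setting the coefficient of each power of x to zero and solving order by order (substituting the coefficients already found):
  x^0: 2 a_2 + a_0 = 0  ->  2 a_2 = -a_0 = -2  ->  a_2 = -1
  x^1: 6 a_3 + 5 a_1 = 0  ->  6 a_3 = -5 a_1 = -5  ->  a_3 = -5/6
  x^2: 12 a_4 + 9 a_2 = 0  ->  12 a_4 = -9 a_2 = 9  ->  a_4 = 3/4
  x^3: 20 a_5 + 13 a_3 = 0  ->  20 a_5 = -13 a_3 = 65/6  ->  a_5 = 13/24
Truncated series: y(x) = 2 + x - x^2 - (5/6) x^3 + (3/4) x^4 + (13/24) x^5 + O(x^6).

a_0 = 2; a_1 = 1; a_2 = -1; a_3 = -5/6; a_4 = 3/4; a_5 = 13/24


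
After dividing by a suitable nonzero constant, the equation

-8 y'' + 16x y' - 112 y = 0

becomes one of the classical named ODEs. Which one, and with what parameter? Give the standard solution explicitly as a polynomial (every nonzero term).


All three coefficients share the factor -8; dividing through by -8 gives  y'' - 2x y' + 14 y = 0.
This matches the Hermite equation y'' - 2x y' + 2n y = 0 with 2n = 14, so n = 7; the polynomial solution is H_7(x).
With y = sum_k a_k x^k, matching x^k gives (k+2)(k+1) a_{k+2} = 2(k - n) a_k = 2(k - 7) a_k. The right side vanishes at k = 7, so the series with the parity of 7 terminates at degree 7.
Standard normalization: leading coefficient of H_n is 2^n, so a_7 = 2^7 = 128. Work downward with a_k = (k+1)(k+2) a_{k+2} / (2(k - n)):
  a_5 = (6)(7)(128) / (2(5 - 7)) = 5376/(-4) = -1344
  a_3 = (4)(5)(-1344) / (2(3 - 7)) = -26880/(-8) = 3360
  a_1 = (2)(3)(3360) / (2(1 - 7)) = 20160/(-12) = -1680
Hence H_7(x) = 128 x^7 - 1344 x^5 + 3360 x^3 - 1680 x.

H_7(x); series = 128 x^7 - 1344 x^5 + 3360 x^3 - 1680 x


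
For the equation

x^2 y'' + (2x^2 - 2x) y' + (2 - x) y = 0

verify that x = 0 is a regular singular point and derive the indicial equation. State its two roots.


Divide by x^2 to reach normal form y'' + P_1(x) y' + P_2(x) y = 0 with P_1(x) = 2 - 2/x and P_2(x) = -1/x + 2/x^2.
x = 0 is a singular point because the y'-coefficient 2 - 2/x has a pole at x = 0 and the y-coefficient -1/x + 2/x^2 has a pole at x = 0.
It is a regular singular point because x P_1(x) = p(x) = 2x - 2 and x^2 P_2(x) = q(x) = 2 - x are polynomials, hence analytic at x = 0.
p(0) = -2,  q(0) = 2.
Indicial equation: r(r-1) + p(0) r + q(0) = 0, i.e. r^2 + (p(0) - 1) r + q(0) = 0, i.e. r^2 - 3 r + 2 = 0.
Discriminant: (-3)^2 - 4(2) = 1, so r = (3 ± 1)/2.
Solving: r_1 = 2, r_2 = 1.

indicial: r^2 - 3 r + 2 = 0; roots r_1 = 2, r_2 = 1


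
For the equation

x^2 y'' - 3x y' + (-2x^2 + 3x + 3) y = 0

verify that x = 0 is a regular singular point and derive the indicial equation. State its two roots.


Divide by x^2 to reach normal form y'' + P_1(x) y' + P_2(x) y = 0 with P_1(x) = -3/x and P_2(x) = -2 + 3/x + 3/x^2.
x = 0 is a singular point because the y'-coefficient -3/x has a pole at x = 0 and the y-coefficient -2 + 3/x + 3/x^2 has a pole at x = 0.
It is a regular singular point because x P_1(x) = p(x) = -3 and x^2 P_2(x) = q(x) = -2x^2 + 3x + 3 are polynomials, hence analytic at x = 0.
p(0) = -3,  q(0) = 3.
Indicial equation: r(r-1) + p(0) r + q(0) = 0, i.e. r^2 + (p(0) - 1) r + q(0) = 0, i.e. r^2 - 4 r + 3 = 0.
Discriminant: (-4)^2 - 4(3) = 4, so r = (4 ± 2)/2.
Solving: r_1 = 3, r_2 = 1.

indicial: r^2 - 4 r + 3 = 0; roots r_1 = 3, r_2 = 1


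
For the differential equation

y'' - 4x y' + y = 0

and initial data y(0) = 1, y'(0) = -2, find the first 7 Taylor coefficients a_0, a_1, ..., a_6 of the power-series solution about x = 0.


Ansatz: y(x) = sum_{n>=0} a_n x^n, so y'(x) = sum_{n>=1} n a_n x^(n-1) and y''(x) = sum_{n>=2} n(n-1) a_n x^(n-2).
Substitute into P(x) y'' + Q(x) y' + R(x) y = 0 with P(x) = 1, Q(x) = -4x, R(x) = 1, and match powers of x.
Initial conditions: a_0 = 1, a_1 = -2.
Setting the coefficient of each power of x to zero and solving order by order (substituting the coefficients already found):
  x^0: 2 a_2 + a_0 = 0  ->  2 a_2 = -a_0 = -1  ->  a_2 = -1/2
  x^1: 6 a_3 - 3 a_1 = 0  ->  6 a_3 = 3 a_1 = -6  ->  a_3 = -1
  x^2: 12 a_4 - 7 a_2 = 0  ->  12 a_4 = 7 a_2 = -7/2  ->  a_4 = -7/24
  x^3: 20 a_5 - 11 a_3 = 0  ->  20 a_5 = 11 a_3 = -11  ->  a_5 = -11/20
  x^4: 30 a_6 - 15 a_4 = 0  ->  30 a_6 = 15 a_4 = -35/8  ->  a_6 = -7/48
Truncated series: y(x) = 1 - 2 x - (1/2) x^2 - x^3 - (7/24) x^4 - (11/20) x^5 - (7/48) x^6 + O(x^7).

a_0 = 1; a_1 = -2; a_2 = -1/2; a_3 = -1; a_4 = -7/24; a_5 = -11/20; a_6 = -7/48
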